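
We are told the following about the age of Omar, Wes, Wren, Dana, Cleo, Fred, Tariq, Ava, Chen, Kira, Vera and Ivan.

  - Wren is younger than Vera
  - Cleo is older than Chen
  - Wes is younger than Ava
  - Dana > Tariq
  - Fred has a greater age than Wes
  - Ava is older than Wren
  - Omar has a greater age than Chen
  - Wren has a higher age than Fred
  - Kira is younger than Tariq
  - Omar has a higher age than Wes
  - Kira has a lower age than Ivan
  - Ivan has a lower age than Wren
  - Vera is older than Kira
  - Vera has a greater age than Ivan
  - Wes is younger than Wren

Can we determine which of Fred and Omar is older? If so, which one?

Following every chain through Omar: below Omar we get Wes, Chen.
Fred is not reached, and no chain runs the other way from Fred to Omar.
So the given relations leave the order of Omar and Fred undetermined.

undetermined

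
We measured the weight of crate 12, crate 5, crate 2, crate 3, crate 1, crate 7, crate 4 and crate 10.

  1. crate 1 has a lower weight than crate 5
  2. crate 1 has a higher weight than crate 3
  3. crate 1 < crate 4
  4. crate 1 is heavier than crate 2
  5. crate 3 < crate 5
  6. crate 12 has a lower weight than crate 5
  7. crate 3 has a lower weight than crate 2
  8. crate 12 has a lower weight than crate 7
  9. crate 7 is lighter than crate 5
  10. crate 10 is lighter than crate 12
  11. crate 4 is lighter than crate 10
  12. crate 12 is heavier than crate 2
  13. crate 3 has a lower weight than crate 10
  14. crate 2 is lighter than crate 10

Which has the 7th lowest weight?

Piecing the relations together gives one ordering: crate 3 < crate 2 < crate 1 < crate 4 < crate 10 < crate 12 < crate 7 < crate 5.
The 7th smallest is crate 7.

crate 7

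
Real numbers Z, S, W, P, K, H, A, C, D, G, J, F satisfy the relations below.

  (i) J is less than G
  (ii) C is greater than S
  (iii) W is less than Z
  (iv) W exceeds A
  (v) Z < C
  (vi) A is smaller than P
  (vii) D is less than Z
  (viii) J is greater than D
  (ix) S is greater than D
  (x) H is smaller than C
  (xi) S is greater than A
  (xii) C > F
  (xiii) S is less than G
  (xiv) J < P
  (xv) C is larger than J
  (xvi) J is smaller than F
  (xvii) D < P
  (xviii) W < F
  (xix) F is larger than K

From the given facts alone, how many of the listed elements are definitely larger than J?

4

The elements the relations force above J are F, P, C, G — no chain reaches any other.
That is 4.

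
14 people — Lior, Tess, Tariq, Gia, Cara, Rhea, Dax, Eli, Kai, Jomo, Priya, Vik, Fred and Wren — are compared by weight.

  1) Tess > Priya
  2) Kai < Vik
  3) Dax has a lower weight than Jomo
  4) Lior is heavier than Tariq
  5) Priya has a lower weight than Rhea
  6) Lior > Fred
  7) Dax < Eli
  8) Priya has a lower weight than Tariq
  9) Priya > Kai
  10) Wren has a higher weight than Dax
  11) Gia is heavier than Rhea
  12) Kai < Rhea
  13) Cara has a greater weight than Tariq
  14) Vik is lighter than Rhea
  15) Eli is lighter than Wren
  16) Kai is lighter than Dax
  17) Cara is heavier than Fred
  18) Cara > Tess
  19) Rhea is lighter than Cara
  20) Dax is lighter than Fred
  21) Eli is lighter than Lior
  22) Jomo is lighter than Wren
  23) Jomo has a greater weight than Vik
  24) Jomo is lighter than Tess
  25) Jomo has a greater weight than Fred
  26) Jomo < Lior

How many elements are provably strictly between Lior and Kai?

Chaining upward from Kai reaches: Vik, Dax, Priya, Eli, Fred, Jomo, Tess, Rhea, Tariq, Cara, Wren, Gia.
Chaining downward from Lior reaches: Vik, Dax, Priya, Eli, Fred, Jomo, Tariq.
Strictly between Kai and Lior are those in both lists: Vik, Dax, Priya, Eli, Fred, Jomo, Tariq — 7 elements.

7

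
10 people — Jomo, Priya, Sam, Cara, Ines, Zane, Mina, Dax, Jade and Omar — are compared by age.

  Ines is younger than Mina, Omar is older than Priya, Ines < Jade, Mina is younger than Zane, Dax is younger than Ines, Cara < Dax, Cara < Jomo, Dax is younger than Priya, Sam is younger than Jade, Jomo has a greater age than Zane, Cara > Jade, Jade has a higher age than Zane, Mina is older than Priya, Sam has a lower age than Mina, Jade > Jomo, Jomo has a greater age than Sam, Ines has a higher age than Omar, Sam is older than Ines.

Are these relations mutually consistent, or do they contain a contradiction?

Chaining the given relations yields Cara < Dax < Priya < Omar < Ines < Sam < Mina < Zane < Jomo < Jade, so Cara < Jade. But one relation states Jade < Cara. These cannot both hold.

inconsistent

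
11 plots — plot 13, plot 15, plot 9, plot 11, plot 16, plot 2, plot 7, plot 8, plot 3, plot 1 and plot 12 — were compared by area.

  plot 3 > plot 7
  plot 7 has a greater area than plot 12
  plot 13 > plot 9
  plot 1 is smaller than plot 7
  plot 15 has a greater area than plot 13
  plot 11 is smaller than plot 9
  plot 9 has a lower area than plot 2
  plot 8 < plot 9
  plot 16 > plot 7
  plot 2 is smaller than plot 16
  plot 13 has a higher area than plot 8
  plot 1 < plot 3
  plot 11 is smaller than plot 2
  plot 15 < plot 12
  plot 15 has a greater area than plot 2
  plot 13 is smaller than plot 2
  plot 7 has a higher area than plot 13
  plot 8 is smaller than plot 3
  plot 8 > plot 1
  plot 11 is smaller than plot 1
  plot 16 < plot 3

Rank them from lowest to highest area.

The consecutive links are each given: plot 11 < plot 1; plot 1 < plot 8; plot 8 < plot 9; plot 9 < plot 13; plot 13 < plot 2; plot 2 < plot 15; plot 15 < plot 12; plot 12 < plot 7; plot 7 < plot 16; plot 16 < plot 3.

plot 11 < plot 1 < plot 8 < plot 9 < plot 13 < plot 2 < plot 15 < plot 12 < plot 7 < plot 16 < plot 3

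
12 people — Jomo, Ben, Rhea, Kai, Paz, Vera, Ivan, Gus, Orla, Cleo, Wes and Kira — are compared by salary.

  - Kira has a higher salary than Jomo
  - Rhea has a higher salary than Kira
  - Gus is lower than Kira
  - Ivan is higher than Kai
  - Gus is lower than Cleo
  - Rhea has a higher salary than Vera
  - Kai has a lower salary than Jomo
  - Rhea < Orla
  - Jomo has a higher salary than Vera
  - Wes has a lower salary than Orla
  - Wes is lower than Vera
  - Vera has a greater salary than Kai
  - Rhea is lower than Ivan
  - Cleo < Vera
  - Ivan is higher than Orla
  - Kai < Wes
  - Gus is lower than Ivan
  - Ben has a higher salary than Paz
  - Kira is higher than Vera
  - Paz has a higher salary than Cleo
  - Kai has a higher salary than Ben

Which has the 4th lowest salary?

Piecing the relations together gives one ordering: Gus < Cleo < Paz < Ben < Kai < Wes < Vera < Jomo < Kira < Rhea < Orla < Ivan.
Counting 4 from the smallest end gives Ben.

Ben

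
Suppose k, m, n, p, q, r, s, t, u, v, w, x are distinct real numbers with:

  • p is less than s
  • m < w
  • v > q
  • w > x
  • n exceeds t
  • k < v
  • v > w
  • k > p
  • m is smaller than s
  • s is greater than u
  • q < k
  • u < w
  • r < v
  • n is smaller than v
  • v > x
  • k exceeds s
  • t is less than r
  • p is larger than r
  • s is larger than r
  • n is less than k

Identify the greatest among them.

v

Chaining downward from v: directly below it, r, x, n, q, k, w; then u, m, t, p, s.
That covers every other element, and nothing is given above v, so v is the greatest.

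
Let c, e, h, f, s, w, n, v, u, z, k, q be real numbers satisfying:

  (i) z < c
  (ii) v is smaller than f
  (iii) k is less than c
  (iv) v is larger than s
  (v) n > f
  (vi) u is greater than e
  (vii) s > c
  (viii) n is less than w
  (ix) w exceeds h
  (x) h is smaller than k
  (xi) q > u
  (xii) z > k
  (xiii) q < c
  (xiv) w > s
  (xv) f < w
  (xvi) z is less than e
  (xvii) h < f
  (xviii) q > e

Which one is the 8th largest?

The consecutive relations fix a unique order: h < k < z < e < u < q < c < s < v < f < n < w.
The 8th largest is u.

u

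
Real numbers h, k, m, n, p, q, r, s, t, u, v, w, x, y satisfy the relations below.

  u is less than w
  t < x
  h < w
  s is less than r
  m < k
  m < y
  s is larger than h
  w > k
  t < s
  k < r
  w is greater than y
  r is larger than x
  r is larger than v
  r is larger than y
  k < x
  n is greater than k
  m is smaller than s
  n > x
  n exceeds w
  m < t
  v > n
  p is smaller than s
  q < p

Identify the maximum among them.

Chaining downward from r: directly below it, k, y, s, x, v; then m, t, h, p, n; then q, w; then u.
That covers every other element, and nothing is given above r, so r is the maximum.

r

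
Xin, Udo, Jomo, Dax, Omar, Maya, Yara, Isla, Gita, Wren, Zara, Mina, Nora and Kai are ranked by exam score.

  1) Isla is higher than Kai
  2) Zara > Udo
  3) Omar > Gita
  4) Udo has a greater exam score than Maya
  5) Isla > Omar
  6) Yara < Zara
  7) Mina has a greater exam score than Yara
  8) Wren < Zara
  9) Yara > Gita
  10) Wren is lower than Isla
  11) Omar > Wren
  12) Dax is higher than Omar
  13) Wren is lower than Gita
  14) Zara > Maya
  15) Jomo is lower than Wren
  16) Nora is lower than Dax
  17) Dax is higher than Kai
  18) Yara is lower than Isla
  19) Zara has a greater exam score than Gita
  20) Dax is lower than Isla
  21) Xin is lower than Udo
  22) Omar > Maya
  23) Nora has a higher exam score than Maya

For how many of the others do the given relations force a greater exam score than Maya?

The elements the relations force above Maya are Udo, Nora, Omar, Zara, Dax, Isla — no chain reaches any other.
That is 6.

6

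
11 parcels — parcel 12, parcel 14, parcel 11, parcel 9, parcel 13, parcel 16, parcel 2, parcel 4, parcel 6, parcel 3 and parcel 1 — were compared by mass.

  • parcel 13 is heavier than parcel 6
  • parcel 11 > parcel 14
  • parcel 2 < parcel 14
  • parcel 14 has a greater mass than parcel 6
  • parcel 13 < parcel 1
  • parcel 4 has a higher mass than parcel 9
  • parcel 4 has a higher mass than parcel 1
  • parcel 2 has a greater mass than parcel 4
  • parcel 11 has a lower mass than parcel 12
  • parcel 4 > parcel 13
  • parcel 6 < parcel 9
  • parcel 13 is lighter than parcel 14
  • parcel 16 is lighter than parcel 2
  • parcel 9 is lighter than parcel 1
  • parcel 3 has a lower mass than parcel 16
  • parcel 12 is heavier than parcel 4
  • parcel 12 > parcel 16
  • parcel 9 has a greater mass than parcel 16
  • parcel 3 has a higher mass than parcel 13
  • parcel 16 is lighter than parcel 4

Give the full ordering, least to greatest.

parcel 6 < parcel 13 < parcel 3 < parcel 16 < parcel 9 < parcel 1 < parcel 4 < parcel 2 < parcel 14 < parcel 11 < parcel 12

Nothing is placed below parcel 6, so it is least; from there parcel 6 < parcel 13; parcel 13 < parcel 3; parcel 3 < parcel 16; parcel 16 < parcel 9; parcel 9 < parcel 1; parcel 1 < parcel 4; parcel 4 < parcel 2; parcel 2 < parcel 14; parcel 14 < parcel 11; parcel 11 < parcel 12, each given directly.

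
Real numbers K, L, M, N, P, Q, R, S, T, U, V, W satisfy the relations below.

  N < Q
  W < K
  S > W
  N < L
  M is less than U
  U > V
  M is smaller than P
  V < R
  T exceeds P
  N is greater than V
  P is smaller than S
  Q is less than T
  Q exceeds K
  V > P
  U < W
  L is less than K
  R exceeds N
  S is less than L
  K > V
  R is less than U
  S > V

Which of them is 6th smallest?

U

Chaining the given pairs: M < P < V < N < R < U < W < S < L < K < Q < T.
The 6th smallest is U.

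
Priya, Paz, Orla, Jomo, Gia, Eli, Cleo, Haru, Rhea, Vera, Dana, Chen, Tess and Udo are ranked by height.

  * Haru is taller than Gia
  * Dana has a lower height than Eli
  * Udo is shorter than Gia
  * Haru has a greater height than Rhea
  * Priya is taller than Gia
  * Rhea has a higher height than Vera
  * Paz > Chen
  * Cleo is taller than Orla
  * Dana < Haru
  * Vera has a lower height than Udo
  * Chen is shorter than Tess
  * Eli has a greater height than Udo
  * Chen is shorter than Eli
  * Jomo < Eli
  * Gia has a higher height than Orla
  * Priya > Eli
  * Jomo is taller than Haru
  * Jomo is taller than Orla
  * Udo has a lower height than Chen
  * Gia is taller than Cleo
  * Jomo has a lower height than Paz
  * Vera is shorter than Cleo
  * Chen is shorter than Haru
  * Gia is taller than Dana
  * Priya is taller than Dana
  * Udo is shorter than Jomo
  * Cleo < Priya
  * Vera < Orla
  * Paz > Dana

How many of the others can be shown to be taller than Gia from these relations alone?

From Gia the given relations immediately reach Haru, Priya.
From those, Jomo — 3 in total.
From those, Eli, Paz — 5 in total.
No other element is forced above Gia by the given relations, so the count is 5.

5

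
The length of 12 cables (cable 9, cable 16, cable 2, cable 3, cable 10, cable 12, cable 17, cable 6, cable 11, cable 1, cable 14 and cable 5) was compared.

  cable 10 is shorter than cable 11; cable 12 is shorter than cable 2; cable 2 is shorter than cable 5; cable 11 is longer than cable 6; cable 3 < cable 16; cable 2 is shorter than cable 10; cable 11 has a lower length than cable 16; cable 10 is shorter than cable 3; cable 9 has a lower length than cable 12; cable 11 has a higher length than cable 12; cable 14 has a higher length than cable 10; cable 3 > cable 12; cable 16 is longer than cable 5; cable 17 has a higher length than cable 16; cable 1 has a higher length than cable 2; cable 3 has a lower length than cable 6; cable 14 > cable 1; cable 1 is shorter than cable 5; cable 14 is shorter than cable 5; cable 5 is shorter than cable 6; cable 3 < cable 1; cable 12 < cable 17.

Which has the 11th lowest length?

cable 16

Piecing the relations together gives one ordering: cable 9 < cable 12 < cable 2 < cable 10 < cable 3 < cable 1 < cable 14 < cable 5 < cable 6 < cable 11 < cable 16 < cable 17.
Counting 11 from the smallest end gives cable 16.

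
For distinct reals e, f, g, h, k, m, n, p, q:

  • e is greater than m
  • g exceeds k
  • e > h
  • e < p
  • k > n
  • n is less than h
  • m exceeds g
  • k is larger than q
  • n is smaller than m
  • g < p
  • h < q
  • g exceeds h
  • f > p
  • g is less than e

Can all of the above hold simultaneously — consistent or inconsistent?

Every relation is compatible with n < h < q < k < g < m < e < p < f; the set is consistent.

consistent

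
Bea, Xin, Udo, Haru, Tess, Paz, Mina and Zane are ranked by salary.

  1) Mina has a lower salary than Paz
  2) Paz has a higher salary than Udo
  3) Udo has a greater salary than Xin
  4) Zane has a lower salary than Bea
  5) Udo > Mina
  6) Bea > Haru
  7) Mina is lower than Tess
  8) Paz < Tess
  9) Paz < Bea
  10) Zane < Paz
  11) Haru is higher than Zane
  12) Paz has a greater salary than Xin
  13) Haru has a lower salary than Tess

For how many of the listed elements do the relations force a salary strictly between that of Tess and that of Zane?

2

The relations place Zane below Tess. An element lies strictly between them when it is forced above Zane and also forced below Tess.
Above Zane: {Haru, Paz, Bea}. Below Tess: {Mina, Xin, Udo, Haru, Paz}.
Intersection: {Haru, Paz} — 2.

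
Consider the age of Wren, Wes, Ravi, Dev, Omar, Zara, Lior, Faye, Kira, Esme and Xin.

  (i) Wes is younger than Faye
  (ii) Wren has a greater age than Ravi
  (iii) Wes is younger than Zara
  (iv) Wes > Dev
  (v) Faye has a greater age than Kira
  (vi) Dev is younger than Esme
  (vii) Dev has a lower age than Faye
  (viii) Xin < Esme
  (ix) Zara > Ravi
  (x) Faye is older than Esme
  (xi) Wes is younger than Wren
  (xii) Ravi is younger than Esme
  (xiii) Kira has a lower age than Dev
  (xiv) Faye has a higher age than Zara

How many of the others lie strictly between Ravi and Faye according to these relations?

The relations place Ravi below Faye. An element lies strictly between them when it is forced above Ravi and also forced below Faye.
Above Ravi: {Esme, Wren, Zara}. Below Faye: {Xin, Kira, Dev, Wes, Esme, Zara}.
Intersection: {Esme, Zara} — 2.

2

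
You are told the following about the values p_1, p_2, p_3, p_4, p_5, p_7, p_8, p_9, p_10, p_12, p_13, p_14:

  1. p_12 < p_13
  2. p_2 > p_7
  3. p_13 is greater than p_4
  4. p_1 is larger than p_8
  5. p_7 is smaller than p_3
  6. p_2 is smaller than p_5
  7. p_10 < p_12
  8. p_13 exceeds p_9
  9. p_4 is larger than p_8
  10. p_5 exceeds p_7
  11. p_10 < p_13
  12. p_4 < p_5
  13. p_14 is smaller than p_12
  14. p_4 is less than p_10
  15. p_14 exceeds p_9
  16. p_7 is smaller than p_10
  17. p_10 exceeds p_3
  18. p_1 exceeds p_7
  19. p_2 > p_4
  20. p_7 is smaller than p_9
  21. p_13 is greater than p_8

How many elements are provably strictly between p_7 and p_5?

1

The relations place p_7 below p_5. An element lies strictly between them when it is forced above p_7 and also forced below p_5.
Above p_7: {p_3, p_2, p_1, p_10, p_9, p_14, p_12, p_13}. Below p_5: {p_8, p_4, p_2}.
Intersection: {p_2} — 1.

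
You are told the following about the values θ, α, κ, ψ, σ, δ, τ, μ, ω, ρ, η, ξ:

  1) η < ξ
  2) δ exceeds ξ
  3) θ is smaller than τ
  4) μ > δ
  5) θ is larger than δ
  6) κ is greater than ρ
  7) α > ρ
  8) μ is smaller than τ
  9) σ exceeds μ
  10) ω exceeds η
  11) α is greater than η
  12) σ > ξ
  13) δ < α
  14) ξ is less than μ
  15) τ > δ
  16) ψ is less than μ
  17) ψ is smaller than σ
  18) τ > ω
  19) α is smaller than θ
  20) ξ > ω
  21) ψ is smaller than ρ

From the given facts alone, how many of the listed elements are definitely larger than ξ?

Directly above ξ: δ, μ, σ.
One step further: α, θ, τ (6 so far).
Nothing else is reachable above ξ; 6 in all.

6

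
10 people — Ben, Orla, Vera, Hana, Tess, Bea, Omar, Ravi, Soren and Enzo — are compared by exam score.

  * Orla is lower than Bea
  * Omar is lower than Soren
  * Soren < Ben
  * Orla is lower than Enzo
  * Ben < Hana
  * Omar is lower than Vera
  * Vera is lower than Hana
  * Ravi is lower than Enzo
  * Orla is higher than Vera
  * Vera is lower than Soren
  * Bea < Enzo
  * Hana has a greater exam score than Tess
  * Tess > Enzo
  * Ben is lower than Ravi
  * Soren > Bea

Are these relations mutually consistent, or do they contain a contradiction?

consistent

Every relation is compatible with Omar < Vera < Orla < Bea < Soren < Ben < Ravi < Enzo < Tess < Hana; the set is consistent.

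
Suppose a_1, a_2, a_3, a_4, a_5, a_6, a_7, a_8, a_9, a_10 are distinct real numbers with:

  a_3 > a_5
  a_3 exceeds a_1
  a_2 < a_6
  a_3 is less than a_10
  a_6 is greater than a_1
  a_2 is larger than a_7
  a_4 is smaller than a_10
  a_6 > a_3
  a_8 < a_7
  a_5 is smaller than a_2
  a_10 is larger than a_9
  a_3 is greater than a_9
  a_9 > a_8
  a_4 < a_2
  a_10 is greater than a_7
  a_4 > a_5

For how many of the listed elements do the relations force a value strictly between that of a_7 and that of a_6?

1

Chaining upward from a_7 reaches: a_2, a_10.
Chaining downward from a_6 reaches: a_5, a_4, a_8, a_1, a_9, a_3, a_2.
Strictly between a_7 and a_6 are those in both lists: a_2 — 1 element.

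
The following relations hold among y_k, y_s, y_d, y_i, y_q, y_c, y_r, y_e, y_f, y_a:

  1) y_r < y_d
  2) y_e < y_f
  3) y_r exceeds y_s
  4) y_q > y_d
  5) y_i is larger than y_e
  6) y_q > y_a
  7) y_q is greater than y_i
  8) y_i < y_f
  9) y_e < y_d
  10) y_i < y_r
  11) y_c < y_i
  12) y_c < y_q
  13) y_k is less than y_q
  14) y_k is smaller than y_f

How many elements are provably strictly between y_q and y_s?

2

The relations place y_s below y_q. An element lies strictly between them when it is forced above y_s and also forced below y_q.
Above y_s: {y_r, y_d}. Below y_q: {y_c, y_e, y_a, y_i, y_k, y_r, y_d}.
Intersection: {y_r, y_d} — 2.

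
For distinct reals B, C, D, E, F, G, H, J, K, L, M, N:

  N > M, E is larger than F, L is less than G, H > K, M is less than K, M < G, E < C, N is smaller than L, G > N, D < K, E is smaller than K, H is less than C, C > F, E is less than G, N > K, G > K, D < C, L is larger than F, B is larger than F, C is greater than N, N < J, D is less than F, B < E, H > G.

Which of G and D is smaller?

Following the relations from D: D < F < B < E < K < N < L < G.
So D < G; D is the smaller of the two.

D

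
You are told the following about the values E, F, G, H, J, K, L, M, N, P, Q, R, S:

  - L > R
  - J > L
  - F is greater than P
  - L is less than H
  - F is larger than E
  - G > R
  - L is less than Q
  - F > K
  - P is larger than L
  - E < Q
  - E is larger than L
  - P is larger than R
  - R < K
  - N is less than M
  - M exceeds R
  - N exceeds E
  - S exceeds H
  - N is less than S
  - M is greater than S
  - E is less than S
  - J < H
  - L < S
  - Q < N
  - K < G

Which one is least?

L is not least since R < L; E is not least since L < E; J is not least since L < J; Q is not least since E < Q; N is not least since E < N; K is not least since R < K; G is not least since R < G; H is not least since L < H; S is not least since H < S; M is not least since N < M; P is not least since R < P; F is not least since K < F.
Only R has nothing below it, so R is the least.

R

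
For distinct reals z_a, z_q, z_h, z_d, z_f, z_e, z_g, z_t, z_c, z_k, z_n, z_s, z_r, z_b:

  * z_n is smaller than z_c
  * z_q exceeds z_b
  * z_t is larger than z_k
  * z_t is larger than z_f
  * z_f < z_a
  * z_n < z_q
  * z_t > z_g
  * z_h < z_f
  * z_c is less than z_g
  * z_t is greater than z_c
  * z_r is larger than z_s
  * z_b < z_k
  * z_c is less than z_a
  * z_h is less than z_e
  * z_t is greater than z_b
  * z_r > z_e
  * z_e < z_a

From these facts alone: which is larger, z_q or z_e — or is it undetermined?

Following every chain through z_q: below z_q we get z_b, z_n.
z_e is not reached, and no chain runs the other way from z_e to z_q.
So the given relations leave the order of z_q and z_e undetermined.

undetermined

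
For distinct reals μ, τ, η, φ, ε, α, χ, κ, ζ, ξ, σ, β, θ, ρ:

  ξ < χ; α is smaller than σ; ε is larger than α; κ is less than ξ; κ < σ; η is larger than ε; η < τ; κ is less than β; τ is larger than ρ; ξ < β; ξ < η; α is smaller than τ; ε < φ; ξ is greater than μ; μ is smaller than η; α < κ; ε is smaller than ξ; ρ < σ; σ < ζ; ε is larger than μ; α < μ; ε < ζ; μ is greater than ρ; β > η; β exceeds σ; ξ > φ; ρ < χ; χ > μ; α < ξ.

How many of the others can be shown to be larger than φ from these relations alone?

5

The elements the relations force above φ are ξ, χ, η, β, τ — no chain reaches any other.
That is 5.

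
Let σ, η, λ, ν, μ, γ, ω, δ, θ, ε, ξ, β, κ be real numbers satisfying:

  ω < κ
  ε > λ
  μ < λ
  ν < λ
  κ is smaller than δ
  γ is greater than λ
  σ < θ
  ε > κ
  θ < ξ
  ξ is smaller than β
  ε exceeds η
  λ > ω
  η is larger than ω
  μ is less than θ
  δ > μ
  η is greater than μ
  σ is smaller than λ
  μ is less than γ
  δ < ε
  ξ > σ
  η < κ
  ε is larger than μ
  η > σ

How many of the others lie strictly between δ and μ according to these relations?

Chaining upward from μ reaches: η, κ, λ, θ, ξ, β, ε, γ.
Chaining downward from δ reaches: σ, ω, η, κ.
Strictly between μ and δ are those in both lists: η, κ — 2 elements.

2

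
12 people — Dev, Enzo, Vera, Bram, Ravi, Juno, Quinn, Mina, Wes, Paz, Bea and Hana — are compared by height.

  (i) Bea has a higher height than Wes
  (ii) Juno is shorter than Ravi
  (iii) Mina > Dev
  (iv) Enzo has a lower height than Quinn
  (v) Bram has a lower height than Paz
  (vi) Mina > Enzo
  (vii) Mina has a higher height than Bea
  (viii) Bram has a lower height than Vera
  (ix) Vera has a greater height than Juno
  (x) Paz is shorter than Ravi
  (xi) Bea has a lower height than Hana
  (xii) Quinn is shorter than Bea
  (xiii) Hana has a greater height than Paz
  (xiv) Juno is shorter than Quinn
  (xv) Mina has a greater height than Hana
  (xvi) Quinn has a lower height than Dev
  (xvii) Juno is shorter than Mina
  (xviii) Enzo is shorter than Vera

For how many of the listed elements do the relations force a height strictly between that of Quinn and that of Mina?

3

Chaining upward from Quinn reaches: Bea, Dev, Hana.
Chaining downward from Mina reaches: Juno, Enzo, Wes, Bea, Bram, Paz, Dev, Hana.
Strictly between Quinn and Mina are those in both lists: Bea, Dev, Hana — 3 elements.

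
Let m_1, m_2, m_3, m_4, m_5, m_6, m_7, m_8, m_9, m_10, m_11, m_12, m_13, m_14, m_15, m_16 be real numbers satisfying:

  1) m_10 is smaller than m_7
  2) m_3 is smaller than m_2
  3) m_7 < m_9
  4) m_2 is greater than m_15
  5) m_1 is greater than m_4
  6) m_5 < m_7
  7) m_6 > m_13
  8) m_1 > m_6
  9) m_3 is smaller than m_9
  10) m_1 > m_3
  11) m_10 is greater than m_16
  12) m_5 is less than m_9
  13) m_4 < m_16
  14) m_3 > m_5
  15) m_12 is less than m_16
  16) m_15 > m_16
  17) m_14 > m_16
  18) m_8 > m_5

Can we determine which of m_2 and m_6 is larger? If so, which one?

Following every chain through m_6: above m_6 we get m_1; below m_6 we get m_13.
m_2 is not reached, and no chain runs the other way from m_2 to m_6.
So the given relations leave the order of m_6 and m_2 undetermined.

undetermined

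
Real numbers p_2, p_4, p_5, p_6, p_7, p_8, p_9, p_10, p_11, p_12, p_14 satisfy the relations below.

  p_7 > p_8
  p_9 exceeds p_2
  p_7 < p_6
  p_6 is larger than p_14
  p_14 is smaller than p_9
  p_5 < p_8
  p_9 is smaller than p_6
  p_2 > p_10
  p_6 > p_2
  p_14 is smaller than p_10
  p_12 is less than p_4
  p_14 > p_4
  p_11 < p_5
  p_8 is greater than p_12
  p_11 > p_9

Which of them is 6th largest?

The consecutive relations fix a unique order: p_12 < p_4 < p_14 < p_10 < p_2 < p_9 < p_11 < p_5 < p_8 < p_7 < p_6.
The 6th largest is p_9.

p_9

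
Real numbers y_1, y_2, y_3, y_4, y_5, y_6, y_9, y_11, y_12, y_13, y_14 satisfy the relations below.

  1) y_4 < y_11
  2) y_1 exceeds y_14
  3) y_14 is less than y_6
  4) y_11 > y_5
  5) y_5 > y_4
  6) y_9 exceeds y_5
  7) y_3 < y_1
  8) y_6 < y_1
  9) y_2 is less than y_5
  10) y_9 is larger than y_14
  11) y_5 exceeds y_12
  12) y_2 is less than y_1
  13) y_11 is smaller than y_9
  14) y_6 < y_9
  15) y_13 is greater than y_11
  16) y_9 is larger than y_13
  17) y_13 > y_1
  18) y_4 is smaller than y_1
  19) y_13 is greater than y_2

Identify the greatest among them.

y_2 is not greatest since y_2 < y_1; y_4 is not greatest since y_4 < y_5; y_14 is not greatest since y_14 < y_1; y_6 is not greatest since y_6 < y_1; y_3 is not greatest since y_3 < y_1; y_12 is not greatest since y_12 < y_5; y_5 is not greatest since y_5 < y_11; y_1 is not greatest since y_1 < y_13; y_11 is not greatest since y_11 < y_13; y_13 is not greatest since y_13 < y_9.
Only y_9 has nothing above it, so y_9 is the greatest.

y_9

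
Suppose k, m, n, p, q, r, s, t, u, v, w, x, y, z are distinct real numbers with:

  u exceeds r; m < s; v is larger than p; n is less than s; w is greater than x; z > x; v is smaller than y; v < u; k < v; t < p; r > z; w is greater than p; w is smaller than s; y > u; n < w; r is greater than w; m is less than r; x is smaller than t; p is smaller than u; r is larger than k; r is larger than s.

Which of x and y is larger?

y

x < t and t < p give x < p.
Then p < w extends the chain to w.
With w < s: x < t < p < w < s.
Then s < r extends the chain to r.
With r < u: x < t < p < w < s < r < u.
With u < y: x < t < p < w < s < r < u < y.
So x < y; y is the larger of the two.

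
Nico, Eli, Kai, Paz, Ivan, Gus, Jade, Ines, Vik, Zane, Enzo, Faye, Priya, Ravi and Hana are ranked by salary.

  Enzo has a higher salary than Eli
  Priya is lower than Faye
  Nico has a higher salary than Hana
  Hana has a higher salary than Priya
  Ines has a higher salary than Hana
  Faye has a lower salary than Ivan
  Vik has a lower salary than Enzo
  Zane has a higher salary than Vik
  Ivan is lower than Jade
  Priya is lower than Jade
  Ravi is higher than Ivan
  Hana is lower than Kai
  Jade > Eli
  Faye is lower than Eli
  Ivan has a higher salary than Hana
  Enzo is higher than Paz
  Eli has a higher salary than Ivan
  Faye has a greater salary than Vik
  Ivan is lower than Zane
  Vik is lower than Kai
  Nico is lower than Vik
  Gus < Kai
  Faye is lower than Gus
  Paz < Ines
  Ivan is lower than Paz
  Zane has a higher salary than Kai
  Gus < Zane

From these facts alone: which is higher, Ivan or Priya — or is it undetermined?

Priya < Hana and Hana < Nico give Priya < Nico.
With Nico < Vik: Priya < Hana < Nico < Vik.
Then Vik < Faye extends the chain to Faye.
Then Faye < Ivan extends the chain to Ivan.
So Ivan is higher.

Ivan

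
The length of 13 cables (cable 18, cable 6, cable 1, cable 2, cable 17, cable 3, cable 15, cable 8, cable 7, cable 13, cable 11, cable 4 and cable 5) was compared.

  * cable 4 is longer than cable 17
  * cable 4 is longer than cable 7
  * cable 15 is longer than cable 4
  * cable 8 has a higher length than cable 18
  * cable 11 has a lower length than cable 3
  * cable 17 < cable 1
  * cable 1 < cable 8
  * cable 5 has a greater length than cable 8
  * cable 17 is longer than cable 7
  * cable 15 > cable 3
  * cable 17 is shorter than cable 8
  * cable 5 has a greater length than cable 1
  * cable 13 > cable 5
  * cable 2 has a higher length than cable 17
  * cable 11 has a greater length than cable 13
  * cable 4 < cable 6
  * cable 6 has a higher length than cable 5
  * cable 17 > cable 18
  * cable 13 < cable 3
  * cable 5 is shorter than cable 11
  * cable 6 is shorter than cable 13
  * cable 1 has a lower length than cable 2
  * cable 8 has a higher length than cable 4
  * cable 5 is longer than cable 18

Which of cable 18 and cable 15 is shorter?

Link the given pairs in sequence: cable 18 < cable 17; cable 17 < cable 4; cable 4 < cable 8; cable 8 < cable 5; cable 5 < cable 6; cable 6 < cable 13; cable 13 < cable 11; cable 11 < cable 3; cable 3 < cable 15.
Together: cable 18 < cable 17 < cable 4 < cable 8 < cable 5 < cable 6 < cable 13 < cable 11 < cable 3 < cable 15.
So cable 18 < cable 15; cable 18 is the shorter of the two.

cable 18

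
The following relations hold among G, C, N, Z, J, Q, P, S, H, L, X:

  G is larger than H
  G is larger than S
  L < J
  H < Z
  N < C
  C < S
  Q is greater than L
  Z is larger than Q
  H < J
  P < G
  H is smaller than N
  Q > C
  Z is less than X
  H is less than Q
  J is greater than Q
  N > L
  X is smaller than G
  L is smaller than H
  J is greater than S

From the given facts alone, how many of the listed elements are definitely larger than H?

8

Directly above H: N, Q, Z, G, J.
One step further: C, X (7 so far).
One step further: S (8 so far).
No other element is forced above H by the given relations, so the count is 8.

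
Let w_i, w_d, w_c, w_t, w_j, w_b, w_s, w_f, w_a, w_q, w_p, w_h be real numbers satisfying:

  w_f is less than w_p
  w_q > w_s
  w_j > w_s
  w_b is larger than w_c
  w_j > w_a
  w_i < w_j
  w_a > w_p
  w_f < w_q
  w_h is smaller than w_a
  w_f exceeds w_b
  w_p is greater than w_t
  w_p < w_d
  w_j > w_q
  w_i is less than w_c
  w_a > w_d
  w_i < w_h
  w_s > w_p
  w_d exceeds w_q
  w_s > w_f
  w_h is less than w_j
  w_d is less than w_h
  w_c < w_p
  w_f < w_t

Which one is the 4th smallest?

w_f

Piecing the relations together gives one ordering: w_i < w_c < w_b < w_f < w_t < w_p < w_s < w_q < w_d < w_h < w_a < w_j.
The 4th smallest is w_f.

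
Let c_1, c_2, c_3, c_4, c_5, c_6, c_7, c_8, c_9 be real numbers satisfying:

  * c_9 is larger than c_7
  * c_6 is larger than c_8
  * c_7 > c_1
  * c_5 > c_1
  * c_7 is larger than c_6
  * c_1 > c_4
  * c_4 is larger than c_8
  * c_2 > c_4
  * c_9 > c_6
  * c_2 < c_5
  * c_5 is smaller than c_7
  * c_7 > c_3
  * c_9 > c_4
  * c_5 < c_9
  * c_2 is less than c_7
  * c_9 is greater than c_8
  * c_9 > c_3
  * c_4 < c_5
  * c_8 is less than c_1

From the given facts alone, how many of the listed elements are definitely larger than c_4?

5

From c_4 the given relations immediately reach c_1, c_2, c_5, c_9.
From those, c_7 — 5 in total.
Nothing else is reachable above c_4; 5 in all.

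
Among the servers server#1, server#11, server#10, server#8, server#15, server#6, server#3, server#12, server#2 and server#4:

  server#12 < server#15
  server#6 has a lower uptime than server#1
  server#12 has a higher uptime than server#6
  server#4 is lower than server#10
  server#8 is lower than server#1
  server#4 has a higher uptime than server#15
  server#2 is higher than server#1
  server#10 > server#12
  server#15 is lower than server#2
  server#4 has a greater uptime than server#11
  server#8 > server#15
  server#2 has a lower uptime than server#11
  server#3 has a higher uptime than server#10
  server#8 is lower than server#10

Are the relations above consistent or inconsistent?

Every relation is compatible with server#6 < server#12 < server#15 < server#8 < server#1 < server#2 < server#11 < server#4 < server#10 < server#3; the set is consistent.

consistent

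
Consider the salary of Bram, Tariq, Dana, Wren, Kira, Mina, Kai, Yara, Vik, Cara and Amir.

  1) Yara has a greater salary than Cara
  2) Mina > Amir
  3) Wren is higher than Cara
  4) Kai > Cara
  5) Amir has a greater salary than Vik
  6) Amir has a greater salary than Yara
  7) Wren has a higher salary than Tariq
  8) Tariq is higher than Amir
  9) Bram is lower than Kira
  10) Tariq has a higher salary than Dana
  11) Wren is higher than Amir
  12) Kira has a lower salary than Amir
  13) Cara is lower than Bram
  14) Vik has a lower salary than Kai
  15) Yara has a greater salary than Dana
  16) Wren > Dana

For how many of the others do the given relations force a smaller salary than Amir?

Directly below Amir: Yara, Vik, Kira.
One step further: Cara, Bram, Dana (6 so far).
Nothing else is reachable below Amir; 6 in all.

6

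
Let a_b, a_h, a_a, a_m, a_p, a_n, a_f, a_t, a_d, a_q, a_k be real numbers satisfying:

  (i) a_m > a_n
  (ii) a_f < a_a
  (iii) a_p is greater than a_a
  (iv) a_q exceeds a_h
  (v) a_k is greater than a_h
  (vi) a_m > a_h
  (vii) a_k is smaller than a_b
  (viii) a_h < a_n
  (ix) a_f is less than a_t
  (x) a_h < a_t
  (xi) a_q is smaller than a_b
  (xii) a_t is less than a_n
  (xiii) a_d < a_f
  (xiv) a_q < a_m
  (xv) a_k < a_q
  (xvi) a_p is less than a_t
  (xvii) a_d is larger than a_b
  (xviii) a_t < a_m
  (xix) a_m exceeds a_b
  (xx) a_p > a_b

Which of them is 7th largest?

a_d

The consecutive relations fix a unique order: a_h < a_k < a_q < a_b < a_d < a_f < a_a < a_p < a_t < a_n < a_m.
The 7th largest is a_d.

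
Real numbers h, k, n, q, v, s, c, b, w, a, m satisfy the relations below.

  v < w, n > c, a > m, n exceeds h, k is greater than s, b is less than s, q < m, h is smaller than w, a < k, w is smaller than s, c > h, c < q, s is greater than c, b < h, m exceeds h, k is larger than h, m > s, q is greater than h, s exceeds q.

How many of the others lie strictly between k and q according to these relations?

3

Chaining upward from q reaches: s, m, a.
Chaining downward from k reaches: b, h, v, w, c, s, m, a.
Strictly between q and k are those in both lists: s, m, a — 3 elements.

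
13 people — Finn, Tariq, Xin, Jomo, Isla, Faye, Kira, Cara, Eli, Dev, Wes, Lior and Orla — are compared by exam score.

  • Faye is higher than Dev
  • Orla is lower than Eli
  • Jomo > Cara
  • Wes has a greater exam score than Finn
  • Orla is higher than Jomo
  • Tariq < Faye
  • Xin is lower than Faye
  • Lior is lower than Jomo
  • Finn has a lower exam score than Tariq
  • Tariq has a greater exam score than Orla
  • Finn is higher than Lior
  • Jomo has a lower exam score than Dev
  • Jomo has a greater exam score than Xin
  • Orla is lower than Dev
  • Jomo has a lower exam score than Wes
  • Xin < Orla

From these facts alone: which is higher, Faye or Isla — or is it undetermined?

Following every chain through Isla: nothing is chained to Isla.
Faye is not reached, and no chain runs the other way from Faye to Isla.
So the given relations leave the order of Isla and Faye undetermined.

undetermined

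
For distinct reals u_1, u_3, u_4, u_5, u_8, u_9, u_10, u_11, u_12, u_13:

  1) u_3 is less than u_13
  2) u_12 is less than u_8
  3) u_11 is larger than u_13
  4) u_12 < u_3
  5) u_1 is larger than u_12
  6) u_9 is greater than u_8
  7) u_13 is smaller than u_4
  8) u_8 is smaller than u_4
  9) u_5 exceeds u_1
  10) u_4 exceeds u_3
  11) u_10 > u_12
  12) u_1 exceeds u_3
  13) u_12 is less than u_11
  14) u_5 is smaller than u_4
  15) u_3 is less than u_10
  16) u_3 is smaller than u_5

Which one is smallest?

u_3 is not least since u_12 < u_3; u_13 is not least since u_3 < u_13; u_1 is not least since u_12 < u_1; u_8 is not least since u_12 < u_8; u_9 is not least since u_8 < u_9; u_10 is not least since u_12 < u_10; u_11 is not least since u_12 < u_11; u_5 is not least since u_1 < u_5; u_4 is not least since u_8 < u_4.
Only u_12 has nothing below it, so u_12 is the smallest.

u_12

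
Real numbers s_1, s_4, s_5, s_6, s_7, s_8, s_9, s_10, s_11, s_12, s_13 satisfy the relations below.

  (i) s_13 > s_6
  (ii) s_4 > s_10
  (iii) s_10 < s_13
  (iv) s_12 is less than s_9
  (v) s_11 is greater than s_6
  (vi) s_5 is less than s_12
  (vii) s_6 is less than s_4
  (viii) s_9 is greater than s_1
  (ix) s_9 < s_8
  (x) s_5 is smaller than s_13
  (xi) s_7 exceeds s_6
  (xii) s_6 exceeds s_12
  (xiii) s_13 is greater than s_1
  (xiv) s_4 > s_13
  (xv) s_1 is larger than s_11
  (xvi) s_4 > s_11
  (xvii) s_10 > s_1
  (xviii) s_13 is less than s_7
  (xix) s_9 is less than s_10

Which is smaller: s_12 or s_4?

s_12 < s_6 and s_6 < s_11 give s_12 < s_11.
Then s_11 < s_1 extends the chain to s_1.
With s_1 < s_9: s_12 < s_6 < s_11 < s_1 < s_9.
Then s_9 < s_10 extends the chain to s_10.
Then s_10 < s_13 extends the chain to s_13.
With s_13 < s_4: s_12 < s_6 < s_11 < s_1 < s_9 < s_10 < s_13 < s_4.
So s_12 < s_4; s_12 is the smaller of the two.

s_12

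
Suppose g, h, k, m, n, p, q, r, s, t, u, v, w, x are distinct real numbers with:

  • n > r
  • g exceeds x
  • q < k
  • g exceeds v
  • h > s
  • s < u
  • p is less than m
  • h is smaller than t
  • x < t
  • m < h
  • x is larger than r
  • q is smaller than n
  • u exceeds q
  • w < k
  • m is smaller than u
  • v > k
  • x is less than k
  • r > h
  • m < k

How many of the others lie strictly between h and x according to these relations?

The relations place h below x. An element lies strictly between them when it is forced above h and also forced below x.
Above h: {r, n, k, v, g, t}. Below x: {p, s, m, r}.
Intersection: {r} — 1.

1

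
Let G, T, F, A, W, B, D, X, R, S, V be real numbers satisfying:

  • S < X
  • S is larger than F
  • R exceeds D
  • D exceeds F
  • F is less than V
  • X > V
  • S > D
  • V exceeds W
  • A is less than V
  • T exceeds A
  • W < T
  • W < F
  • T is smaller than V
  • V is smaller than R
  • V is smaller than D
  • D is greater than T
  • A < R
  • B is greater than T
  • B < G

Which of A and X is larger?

A < T and T < V give A < V.
With V < D: A < T < V < D.
With D < S: A < T < V < D < S.
With S < X: A < T < V < D < S < X.
So A < X; X is the larger of the two.

X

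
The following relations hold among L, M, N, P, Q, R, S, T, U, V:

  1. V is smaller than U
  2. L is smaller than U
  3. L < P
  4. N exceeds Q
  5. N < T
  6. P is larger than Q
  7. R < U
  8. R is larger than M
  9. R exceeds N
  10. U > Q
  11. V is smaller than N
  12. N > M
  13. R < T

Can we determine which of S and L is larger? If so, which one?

undetermined

Following every chain through L: above L we get P, U.
S is not reached, and no chain runs the other way from S to L.
So the given relations leave the order of L and S undetermined.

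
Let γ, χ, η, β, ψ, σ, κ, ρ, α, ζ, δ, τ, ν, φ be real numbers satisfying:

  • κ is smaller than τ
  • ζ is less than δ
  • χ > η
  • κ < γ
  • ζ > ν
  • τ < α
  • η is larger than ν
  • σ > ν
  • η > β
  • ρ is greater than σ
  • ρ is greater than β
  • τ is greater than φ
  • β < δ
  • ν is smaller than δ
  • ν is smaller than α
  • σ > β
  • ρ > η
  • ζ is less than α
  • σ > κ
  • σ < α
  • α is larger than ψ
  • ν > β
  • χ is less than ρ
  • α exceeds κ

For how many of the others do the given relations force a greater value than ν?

7

The elements the relations force above ν are σ, ζ, δ, α, η, χ, ρ — no chain reaches any other.
That is 7.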